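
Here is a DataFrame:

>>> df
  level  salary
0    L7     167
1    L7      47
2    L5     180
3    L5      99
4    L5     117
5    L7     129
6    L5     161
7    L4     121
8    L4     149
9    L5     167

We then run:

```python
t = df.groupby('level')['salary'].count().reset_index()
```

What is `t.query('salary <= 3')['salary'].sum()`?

5

group by level, count of salary:
level
L4    2
L5    5
L7    3
Name: salary, dtype: int64
reset_index():
  level  salary
0    L4       2
1    L5       5
2    L7       3
filter rows where salary <= 3:
  level  salary
0    L4       2
2    L7       3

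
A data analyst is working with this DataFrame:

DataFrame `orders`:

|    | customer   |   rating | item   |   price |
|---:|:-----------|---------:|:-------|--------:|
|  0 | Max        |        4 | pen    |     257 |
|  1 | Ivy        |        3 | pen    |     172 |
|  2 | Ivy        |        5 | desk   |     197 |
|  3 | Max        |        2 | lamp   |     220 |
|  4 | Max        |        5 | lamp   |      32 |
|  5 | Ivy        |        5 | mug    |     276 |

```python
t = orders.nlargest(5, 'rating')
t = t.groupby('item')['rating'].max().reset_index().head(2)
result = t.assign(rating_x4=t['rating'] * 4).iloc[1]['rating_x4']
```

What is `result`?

20

take 5 rows with largest rating:
  customer  rating  item  price
2      Ivy       5  desk    197
4      Max       5  lamp     32
5      Ivy       5   mug    276
0      Max       4   pen    257
1      Ivy       3   pen    172
group by item, max of rating:
item
desk    5
lamp    5
mug     5
pen     4
Name: rating, dtype: int64
reset_index():
   item  rating
0  desk       5
1  lamp       5
2   mug       5
3   pen       4
take first 2 rows:
   item  rating
0  desk       5
1  lamp       5
add column rating_x4 = t['rating'] * 4:
   item  rating  rating_x4
0  desk       5         20
1  lamp       5         20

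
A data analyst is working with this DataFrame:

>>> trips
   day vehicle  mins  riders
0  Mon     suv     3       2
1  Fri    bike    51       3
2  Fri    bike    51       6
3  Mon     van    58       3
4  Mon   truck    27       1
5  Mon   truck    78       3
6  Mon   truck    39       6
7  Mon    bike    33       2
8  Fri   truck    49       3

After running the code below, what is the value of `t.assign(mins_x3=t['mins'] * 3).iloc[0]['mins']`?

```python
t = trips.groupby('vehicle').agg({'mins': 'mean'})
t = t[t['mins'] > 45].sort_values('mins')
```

group by vehicle, mean of mins:
          mins
vehicle       
bike     45.00
suv       3.00
truck    48.25
van      58.00
filter rows where mins > 45:
          mins
vehicle       
truck    48.25
van      58.00
sort by mins:
          mins
vehicle       
truck    48.25
van      58.00
add column mins_x3 = t['mins'] * 3:
          mins  mins_x3
vehicle                
truck    48.25   144.75
van      58.00   174.00
Hence 48.25.

48.25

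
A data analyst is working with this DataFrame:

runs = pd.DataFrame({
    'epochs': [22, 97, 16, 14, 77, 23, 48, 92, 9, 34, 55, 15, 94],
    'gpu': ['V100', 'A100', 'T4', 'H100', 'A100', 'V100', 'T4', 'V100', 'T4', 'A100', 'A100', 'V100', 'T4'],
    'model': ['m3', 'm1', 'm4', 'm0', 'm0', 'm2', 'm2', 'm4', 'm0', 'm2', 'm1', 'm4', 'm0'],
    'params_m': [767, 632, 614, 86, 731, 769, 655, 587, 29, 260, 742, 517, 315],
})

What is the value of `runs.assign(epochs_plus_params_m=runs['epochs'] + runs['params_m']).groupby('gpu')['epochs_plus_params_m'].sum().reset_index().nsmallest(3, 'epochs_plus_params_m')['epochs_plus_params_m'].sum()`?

add column epochs_plus_params_m = runs['epochs'] + runs['params_m']:
    epochs   gpu model  params_m  epochs_plus_params_m
0       22  V100    m3       767                   789
1       97  A100    m1       632                   729
2       16    T4    m4       614                   630
3       14  H100    m0        86                   100
4       77  A100    m0       731                   808
5       23  V100    m2       769                   792
6       48    T4    m2       655                   703
7       92  V100    m4       587                   679
8        9    T4    m0        29                    38
9       34  A100    m2       260                   294
10      55  A100    m1       742                   797
11      15  V100    m4       517                   532
12      94    T4    m0       315                   409
group by gpu, sum of epochs_plus_params_m:
gpu
A100    2628
H100     100
T4      1780
V100    2792
Name: epochs_plus_params_m, dtype: int64
reset_index():
    gpu  epochs_plus_params_m
0  A100                  2628
1  H100                   100
2    T4                  1780
3  V100                  2792
take 3 rows with smallest epochs_plus_params_m:
    gpu  epochs_plus_params_m
1  H100                   100
2    T4                  1780
0  A100                  2628
So sum() = 4508.

4508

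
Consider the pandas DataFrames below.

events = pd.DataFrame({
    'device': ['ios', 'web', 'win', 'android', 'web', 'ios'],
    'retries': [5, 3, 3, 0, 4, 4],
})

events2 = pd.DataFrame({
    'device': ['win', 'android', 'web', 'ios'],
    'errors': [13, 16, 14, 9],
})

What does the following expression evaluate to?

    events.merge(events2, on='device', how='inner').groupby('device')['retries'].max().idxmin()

android

merge on 'device' (how='inner') → 6 rows:
    device  retries  errors
0      ios        5       9
1      web        3      14
2      win        3      13
3  android        0      16
4      web        4      14
5      ios        4       9
group by device, max of retries:
device
android    0
ios        5
web        4
win        3
Name: retries, dtype: int64
Then the label with the smallest value: android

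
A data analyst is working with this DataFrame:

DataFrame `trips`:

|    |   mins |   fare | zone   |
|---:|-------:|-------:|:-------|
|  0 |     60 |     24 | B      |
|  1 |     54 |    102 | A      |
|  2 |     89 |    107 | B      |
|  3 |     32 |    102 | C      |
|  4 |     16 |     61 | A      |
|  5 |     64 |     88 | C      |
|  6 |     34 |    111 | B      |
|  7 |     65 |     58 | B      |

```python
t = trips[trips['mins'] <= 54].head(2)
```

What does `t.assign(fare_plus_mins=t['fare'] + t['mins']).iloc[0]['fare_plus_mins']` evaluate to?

filter rows where mins <= 54:
   mins  fare zone
1    54   102    A
3    32   102    C
4    16    61    A
6    34   111    B
take first 2 rows:
   mins  fare zone
1    54   102    A
3    32   102    C
add column fare_plus_mins = t['fare'] + t['mins']:
   mins  fare zone  fare_plus_mins
1    54   102    A             156
3    32   102    C             134
Taking the value at position 0, column 'fare_plus_mins' gives 156.

156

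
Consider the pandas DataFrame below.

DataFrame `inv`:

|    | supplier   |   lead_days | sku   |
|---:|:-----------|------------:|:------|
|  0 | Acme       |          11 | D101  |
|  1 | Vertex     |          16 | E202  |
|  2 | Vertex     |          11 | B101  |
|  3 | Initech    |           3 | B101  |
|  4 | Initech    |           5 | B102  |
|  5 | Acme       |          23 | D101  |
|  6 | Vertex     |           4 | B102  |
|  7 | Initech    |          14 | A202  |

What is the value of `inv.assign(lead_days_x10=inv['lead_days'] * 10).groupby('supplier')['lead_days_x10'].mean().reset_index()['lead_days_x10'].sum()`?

346.666666667

add column lead_days_x10 = inv['lead_days'] * 10:
  supplier  lead_days   sku  lead_days_x10
0     Acme         11  D101            110
1   Vertex         16  E202            160
2   Vertex         11  B101            110
3  Initech          3  B101             30
4  Initech          5  B102             50
5     Acme         23  D101            230
6   Vertex          4  B102             40
7  Initech         14  A202            140
group by supplier, mean of lead_days_x10:
supplier
Acme       170.000000
Initech     73.333333
Vertex     103.333333
Name: lead_days_x10, dtype: float64
reset_index():
  supplier  lead_days_x10
0     Acme     170.000000
1  Initech      73.333333
2   Vertex     103.333333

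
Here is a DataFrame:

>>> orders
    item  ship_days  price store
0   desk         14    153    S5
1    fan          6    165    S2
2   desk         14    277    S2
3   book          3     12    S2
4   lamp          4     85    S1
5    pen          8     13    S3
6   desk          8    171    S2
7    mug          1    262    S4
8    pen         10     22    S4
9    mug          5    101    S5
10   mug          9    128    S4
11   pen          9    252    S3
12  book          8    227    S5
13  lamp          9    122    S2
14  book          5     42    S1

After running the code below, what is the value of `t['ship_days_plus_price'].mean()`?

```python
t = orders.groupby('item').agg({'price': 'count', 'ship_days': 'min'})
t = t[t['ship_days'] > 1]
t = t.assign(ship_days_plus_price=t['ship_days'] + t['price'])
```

group by item: count(price), min(ship_days):
      price  ship_days
item                  
book      3          3
desk      3          8
fan       1          6
lamp      2          4
mug       3          1
pen       3          8
filter rows where ship_days > 1:
      price  ship_days
item                  
book      3          3
desk      3          8
fan       1          6
lamp      2          4
pen       3          8
add column ship_days_plus_price = t['ship_days'] + t['price']:
      price  ship_days  ship_days_plus_price
item                                        
book      3          3                     6
desk      3          8                    11
fan       1          6                     7
lamp      2          4                     6
pen       3          8                    11
Then the mean of column 'ship_days_plus_price': 8.2

8.2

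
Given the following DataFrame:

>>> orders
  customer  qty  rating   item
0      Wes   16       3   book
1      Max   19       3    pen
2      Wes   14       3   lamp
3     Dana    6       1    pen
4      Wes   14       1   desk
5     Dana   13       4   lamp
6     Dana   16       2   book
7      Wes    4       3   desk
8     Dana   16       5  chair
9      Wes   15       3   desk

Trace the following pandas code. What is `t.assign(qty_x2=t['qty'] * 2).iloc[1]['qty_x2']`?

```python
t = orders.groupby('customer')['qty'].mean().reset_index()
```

38.0

group by customer, mean of qty:
customer
Dana    12.75
Max     19.00
Wes     12.60
Name: qty, dtype: float64
reset_index():
  customer    qty
0     Dana  12.75
1      Max  19.00
2      Wes  12.60
add column qty_x2 = t['qty'] * 2:
  customer    qty  qty_x2
0     Dana  12.75    25.5
1      Max  19.00    38.0
2      Wes  12.60    25.2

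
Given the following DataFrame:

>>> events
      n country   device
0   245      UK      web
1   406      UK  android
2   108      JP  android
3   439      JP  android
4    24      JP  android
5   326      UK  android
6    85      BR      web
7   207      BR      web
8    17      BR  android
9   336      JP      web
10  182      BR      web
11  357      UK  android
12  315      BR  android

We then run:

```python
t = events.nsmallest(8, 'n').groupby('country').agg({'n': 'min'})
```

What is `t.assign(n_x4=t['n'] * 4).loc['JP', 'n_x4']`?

take 8 rows with smallest n:
      n country   device
8    17      BR  android
4    24      JP  android
6    85      BR      web
2   108      JP  android
10  182      BR      web
7   207      BR      web
0   245      UK      web
12  315      BR  android
group by country, min of n:
           n
country     
BR        17
JP        24
UK       245
add column n_x4 = t['n'] * 4:
           n  n_x4
country           
BR        17    68
JP        24    96
UK       245   980

96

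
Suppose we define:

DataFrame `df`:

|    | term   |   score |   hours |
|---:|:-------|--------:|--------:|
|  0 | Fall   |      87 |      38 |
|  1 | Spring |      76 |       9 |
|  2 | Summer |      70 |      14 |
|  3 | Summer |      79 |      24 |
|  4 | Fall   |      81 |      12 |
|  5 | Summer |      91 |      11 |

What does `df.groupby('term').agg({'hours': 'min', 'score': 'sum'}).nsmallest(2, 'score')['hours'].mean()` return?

group by term: min(hours), sum(score):
        hours  score
term                
Fall       12    168
Spring      9     76
Summer     11    240
take 2 rows with smallest score:
        hours  score
term                
Spring      9     76
Fall       12    168
Then the mean of column 'hours': 10.5

10.5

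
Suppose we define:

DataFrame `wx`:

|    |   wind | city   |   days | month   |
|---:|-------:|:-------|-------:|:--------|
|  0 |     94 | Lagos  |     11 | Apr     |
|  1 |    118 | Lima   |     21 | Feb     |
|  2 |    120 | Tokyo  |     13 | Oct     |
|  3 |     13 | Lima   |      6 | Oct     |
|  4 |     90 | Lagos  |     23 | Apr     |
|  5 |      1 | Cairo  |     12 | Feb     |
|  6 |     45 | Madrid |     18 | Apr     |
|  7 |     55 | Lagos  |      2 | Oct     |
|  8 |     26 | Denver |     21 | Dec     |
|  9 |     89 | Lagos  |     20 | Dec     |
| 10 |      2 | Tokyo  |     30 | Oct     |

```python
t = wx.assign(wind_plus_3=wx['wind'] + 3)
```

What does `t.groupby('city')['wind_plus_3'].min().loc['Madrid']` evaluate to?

48

add column wind_plus_3 = wx['wind'] + 3:
    wind    city  days month  wind_plus_3
0     94   Lagos    11   Apr           97
1    118    Lima    21   Feb          121
2    120   Tokyo    13   Oct          123
3     13    Lima     6   Oct           16
4     90   Lagos    23   Apr           93
5      1   Cairo    12   Feb            4
6     45  Madrid    18   Apr           48
7     55   Lagos     2   Oct           58
8     26  Denver    21   Dec           29
9     89   Lagos    20   Dec           92
10     2   Tokyo    30   Oct            5
group by city, min of wind_plus_3:
city
Cairo      4
Denver    29
Lagos     58
Lima      16
Madrid    48
Tokyo      5
Name: wind_plus_3, dtype: int64
value at index 'Madrid' → 48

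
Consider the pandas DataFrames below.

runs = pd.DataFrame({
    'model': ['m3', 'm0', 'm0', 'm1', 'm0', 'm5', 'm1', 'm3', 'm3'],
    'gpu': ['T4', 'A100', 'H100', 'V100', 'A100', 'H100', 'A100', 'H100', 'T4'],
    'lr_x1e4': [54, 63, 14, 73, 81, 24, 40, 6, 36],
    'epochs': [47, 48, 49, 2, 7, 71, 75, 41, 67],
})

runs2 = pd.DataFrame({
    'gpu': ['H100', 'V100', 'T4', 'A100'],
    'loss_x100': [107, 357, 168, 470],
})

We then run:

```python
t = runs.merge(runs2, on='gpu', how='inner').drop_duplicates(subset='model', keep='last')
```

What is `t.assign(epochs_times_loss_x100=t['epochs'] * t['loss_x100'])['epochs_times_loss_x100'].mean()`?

merge on 'gpu' (how='inner') → 9 rows:
  model   gpu  lr_x1e4  epochs  loss_x100
0    m3    T4       54      47        168
1    m0  A100       63      48        470
2    m0  H100       14      49        107
3    m1  V100       73       2        357
4    m0  A100       81       7        470
5    m5  H100       24      71        107
6    m1  A100       40      75        470
7    m3  H100        6      41        107
8    m3    T4       36      67        168
drop duplicate model (keep=last):
  model   gpu  lr_x1e4  epochs  loss_x100
4    m0  A100       81       7        470
5    m5  H100       24      71        107
6    m1  A100       40      75        470
8    m3    T4       36      67        168
add column epochs_times_loss_x100 = t['epochs'] * t['loss_x100']:
  model   gpu  lr_x1e4  epochs  loss_x100  epochs_times_loss_x100
4    m0  A100       81       7        470                    3290
5    m5  H100       24      71        107                    7597
6    m1  A100       40      75        470                   35250
8    m3    T4       36      67        168                   11256
So mean() = 14348.25.

14348.25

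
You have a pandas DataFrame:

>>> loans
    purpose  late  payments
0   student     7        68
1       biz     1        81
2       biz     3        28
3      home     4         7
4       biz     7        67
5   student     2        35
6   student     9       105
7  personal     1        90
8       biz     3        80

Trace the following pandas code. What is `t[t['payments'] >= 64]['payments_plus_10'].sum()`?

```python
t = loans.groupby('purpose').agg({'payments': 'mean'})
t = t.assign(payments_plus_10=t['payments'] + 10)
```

253.333333333

group by purpose, mean of payments:
           payments
purpose            
biz       64.000000
home       7.000000
personal  90.000000
student   69.333333
add column payments_plus_10 = t['payments'] + 10:
           payments  payments_plus_10
purpose                              
biz       64.000000         74.000000
home       7.000000         17.000000
personal  90.000000        100.000000
student   69.333333         79.333333
filter rows where payments >= 64:
           payments  payments_plus_10
purpose                              
biz       64.000000         74.000000
personal  90.000000        100.000000
student   69.333333         79.333333
sum of column 'payments_plus_10' → 253.333333333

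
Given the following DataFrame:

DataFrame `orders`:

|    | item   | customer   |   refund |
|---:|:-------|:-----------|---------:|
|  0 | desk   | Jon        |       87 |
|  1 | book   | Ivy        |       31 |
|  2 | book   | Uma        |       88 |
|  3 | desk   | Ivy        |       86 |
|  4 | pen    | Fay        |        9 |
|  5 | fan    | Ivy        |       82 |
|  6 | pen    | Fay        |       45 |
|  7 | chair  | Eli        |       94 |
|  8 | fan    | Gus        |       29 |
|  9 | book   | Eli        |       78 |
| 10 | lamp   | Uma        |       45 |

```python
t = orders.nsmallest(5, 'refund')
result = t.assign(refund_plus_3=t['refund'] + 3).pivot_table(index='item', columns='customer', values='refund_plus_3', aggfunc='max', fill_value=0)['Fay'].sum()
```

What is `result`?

take 5 rows with smallest refund:
    item customer  refund
4    pen      Fay       9
8    fan      Gus      29
1   book      Ivy      31
6    pen      Fay      45
10  lamp      Uma      45
add column refund_plus_3 = t['refund'] + 3:
    item customer  refund  refund_plus_3
4    pen      Fay       9             12
8    fan      Gus      29             32
1   book      Ivy      31             34
6    pen      Fay      45             48
10  lamp      Uma      45             48
pivot: rows=item, cols=customer, max(refund_plus_3):
customer  Fay  Gus  Ivy  Uma
item                        
book        0    0   34    0
fan         0   32    0    0
lamp        0    0    0   48
pen        48    0    0    0
Hence 48.

48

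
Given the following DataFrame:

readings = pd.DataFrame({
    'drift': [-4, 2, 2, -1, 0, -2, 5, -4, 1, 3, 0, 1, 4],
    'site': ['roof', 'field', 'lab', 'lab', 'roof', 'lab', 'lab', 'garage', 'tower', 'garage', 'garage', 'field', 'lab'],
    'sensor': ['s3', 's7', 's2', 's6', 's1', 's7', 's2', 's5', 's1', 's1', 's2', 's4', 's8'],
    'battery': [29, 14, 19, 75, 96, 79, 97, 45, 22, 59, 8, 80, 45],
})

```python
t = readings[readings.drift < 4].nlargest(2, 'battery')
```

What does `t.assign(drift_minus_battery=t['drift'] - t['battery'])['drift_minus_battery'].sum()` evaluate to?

filter rows where drift < 4:
    drift    site sensor  battery
0      -4    roof     s3       29
1       2   field     s7       14
2       2     lab     s2       19
3      -1     lab     s6       75
4       0    roof     s1       96
5      -2     lab     s7       79
7      -4  garage     s5       45
8       1   tower     s1       22
9       3  garage     s1       59
10      0  garage     s2        8
11      1   field     s4       80
take 2 rows with largest battery:
    drift   site sensor  battery
4       0   roof     s1       96
11      1  field     s4       80
add column drift_minus_battery = t['drift'] - t['battery']:
    drift   site sensor  battery  drift_minus_battery
4       0   roof     s1       96                  -96
11      1  field     s4       80                  -79
sum of column 'drift_minus_battery' → -175

-175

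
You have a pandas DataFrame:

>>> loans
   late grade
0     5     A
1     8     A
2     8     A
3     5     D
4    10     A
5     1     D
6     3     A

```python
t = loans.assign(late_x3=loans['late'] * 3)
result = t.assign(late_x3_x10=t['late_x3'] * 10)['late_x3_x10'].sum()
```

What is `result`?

1200

add column late_x3 = loans['late'] * 3:
   late grade  late_x3
0     5     A       15
1     8     A       24
2     8     A       24
3     5     D       15
4    10     A       30
5     1     D        3
6     3     A        9
add column late_x3_x10 = t['late_x3'] * 10:
   late grade  late_x3  late_x3_x10
0     5     A       15          150
1     8     A       24          240
2     8     A       24          240
3     5     D       15          150
4    10     A       30          300
5     1     D        3           30
6     3     A        9           90
So sum() = 1200.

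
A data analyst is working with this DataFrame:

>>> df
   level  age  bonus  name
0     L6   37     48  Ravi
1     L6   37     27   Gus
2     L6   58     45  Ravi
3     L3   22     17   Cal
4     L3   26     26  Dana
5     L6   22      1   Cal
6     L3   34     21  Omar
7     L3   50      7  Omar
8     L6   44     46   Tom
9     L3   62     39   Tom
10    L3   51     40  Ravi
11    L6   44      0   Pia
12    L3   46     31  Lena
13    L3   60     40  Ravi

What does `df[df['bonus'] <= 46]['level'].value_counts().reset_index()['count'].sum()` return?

13

filter rows where bonus <= 46:
   level  age  bonus  name
1     L6   37     27   Gus
2     L6   58     45  Ravi
3     L3   22     17   Cal
4     L3   26     26  Dana
5     L6   22      1   Cal
6     L3   34     21  Omar
7     L3   50      7  Omar
8     L6   44     46   Tom
9     L3   62     39   Tom
10    L3   51     40  Ravi
11    L6   44      0   Pia
12    L3   46     31  Lena
13    L3   60     40  Ravi
value_counts of level:
level
L3    8
L6    5
Name: count, dtype: int64
reset_index():
  level  count
0    L3      8
1    L6      5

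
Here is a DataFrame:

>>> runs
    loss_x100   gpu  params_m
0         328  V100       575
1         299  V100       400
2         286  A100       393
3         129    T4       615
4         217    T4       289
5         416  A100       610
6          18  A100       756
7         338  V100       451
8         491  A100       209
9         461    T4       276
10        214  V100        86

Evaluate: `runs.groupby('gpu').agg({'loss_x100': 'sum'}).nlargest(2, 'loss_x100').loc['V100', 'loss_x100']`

1179

group by gpu, sum of loss_x100:
      loss_x100
gpu            
A100       1211
T4          807
V100       1179
take 2 rows with largest loss_x100:
      loss_x100
gpu            
A100       1211
V100       1179
So loc['V100', 'loss_x100'] = 1179.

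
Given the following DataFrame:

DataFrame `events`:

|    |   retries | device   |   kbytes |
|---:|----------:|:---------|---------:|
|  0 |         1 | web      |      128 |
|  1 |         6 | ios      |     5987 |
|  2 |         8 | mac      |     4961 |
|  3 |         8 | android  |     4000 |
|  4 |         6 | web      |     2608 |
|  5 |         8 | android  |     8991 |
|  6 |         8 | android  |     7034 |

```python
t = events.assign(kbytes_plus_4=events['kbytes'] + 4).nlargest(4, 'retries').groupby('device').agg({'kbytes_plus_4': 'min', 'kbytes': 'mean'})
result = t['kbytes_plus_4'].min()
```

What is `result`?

4004

add column kbytes_plus_4 = events['kbytes'] + 4:
   retries   device  kbytes  kbytes_plus_4
0        1      web     128            132
1        6      ios    5987           5991
2        8      mac    4961           4965
3        8  android    4000           4004
4        6      web    2608           2612
5        8  android    8991           8995
6        8  android    7034           7038
take 4 rows with largest retries:
   retries   device  kbytes  kbytes_plus_4
2        8      mac    4961           4965
3        8  android    4000           4004
5        8  android    8991           8995
6        8  android    7034           7038
group by device: min(kbytes_plus_4), mean(kbytes):
         kbytes_plus_4  kbytes
device                        
android           4004  6675.0
mac               4965  4961.0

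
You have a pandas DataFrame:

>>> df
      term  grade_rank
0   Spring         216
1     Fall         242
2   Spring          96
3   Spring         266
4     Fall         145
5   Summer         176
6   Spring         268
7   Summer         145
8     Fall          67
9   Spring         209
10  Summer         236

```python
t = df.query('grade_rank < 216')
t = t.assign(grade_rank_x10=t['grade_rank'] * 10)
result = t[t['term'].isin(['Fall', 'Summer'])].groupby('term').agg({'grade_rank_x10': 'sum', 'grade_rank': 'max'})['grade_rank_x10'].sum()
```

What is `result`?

filter rows where grade_rank < 216:
     term  grade_rank
2  Spring          96
4    Fall         145
5  Summer         176
7  Summer         145
8    Fall          67
9  Spring         209
add column grade_rank_x10 = t['grade_rank'] * 10:
     term  grade_rank  grade_rank_x10
2  Spring          96             960
4    Fall         145            1450
5  Summer         176            1760
7  Summer         145            1450
8    Fall          67             670
9  Spring         209            2090
filter rows where term in ['Fall', 'Summer']:
     term  grade_rank  grade_rank_x10
4    Fall         145            1450
5  Summer         176            1760
7  Summer         145            1450
8    Fall          67             670
group by term: sum(grade_rank_x10), max(grade_rank):
        grade_rank_x10  grade_rank
term                              
Fall              2120         145
Summer            3210         176
Then the sum of column 'grade_rank_x10': 5330

5330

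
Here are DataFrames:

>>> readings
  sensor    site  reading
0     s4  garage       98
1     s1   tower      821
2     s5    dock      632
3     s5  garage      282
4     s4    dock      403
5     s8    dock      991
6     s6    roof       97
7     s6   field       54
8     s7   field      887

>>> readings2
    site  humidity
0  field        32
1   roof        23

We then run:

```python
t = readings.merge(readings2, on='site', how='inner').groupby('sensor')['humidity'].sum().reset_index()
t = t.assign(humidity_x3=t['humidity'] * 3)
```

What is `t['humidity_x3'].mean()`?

merge on 'site' (how='inner') → 3 rows:
  sensor   site  reading  humidity
0     s6   roof       97        23
1     s6  field       54        32
2     s7  field      887        32
group by sensor, sum of humidity:
sensor
s6    55
s7    32
Name: humidity, dtype: int64
reset_index():
  sensor  humidity
0     s6        55
1     s7        32
add column humidity_x3 = t['humidity'] * 3:
  sensor  humidity  humidity_x3
0     s6        55          165
1     s7        32           96
Hence 130.5.

130.5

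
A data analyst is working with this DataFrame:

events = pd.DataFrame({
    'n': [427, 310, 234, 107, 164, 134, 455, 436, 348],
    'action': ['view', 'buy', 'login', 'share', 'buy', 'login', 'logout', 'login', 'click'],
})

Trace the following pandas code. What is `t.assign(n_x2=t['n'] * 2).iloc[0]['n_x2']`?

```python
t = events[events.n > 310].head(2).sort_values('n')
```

854

filter rows where n > 310:
     n  action
0  427    view
6  455  logout
7  436   login
8  348   click
take first 2 rows:
     n  action
0  427    view
6  455  logout
sort by n:
     n  action
0  427    view
6  455  logout
add column n_x2 = t['n'] * 2:
     n  action  n_x2
0  427    view   854
6  455  logout   910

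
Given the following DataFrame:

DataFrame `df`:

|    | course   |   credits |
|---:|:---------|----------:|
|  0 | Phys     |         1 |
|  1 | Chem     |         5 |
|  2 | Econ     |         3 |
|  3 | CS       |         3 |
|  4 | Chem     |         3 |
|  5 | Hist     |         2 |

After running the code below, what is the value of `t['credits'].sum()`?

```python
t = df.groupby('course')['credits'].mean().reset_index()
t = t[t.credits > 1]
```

group by course, mean of credits:
course
CS      3.0
Chem    4.0
Econ    3.0
Hist    2.0
Phys    1.0
Name: credits, dtype: float64
reset_index():
  course  credits
0     CS      3.0
1   Chem      4.0
2   Econ      3.0
3   Hist      2.0
4   Phys      1.0
filter rows where credits > 1:
  course  credits
0     CS      3.0
1   Chem      4.0
2   Econ      3.0
3   Hist      2.0
So sum() = 12.0.

12.0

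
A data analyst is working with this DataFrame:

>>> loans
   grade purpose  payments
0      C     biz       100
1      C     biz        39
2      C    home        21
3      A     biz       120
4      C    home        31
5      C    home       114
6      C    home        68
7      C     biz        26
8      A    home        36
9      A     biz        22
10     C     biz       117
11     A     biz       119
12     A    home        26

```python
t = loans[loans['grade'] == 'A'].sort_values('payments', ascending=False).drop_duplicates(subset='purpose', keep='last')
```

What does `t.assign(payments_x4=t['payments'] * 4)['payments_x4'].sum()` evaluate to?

192

filter rows where grade == 'A':
   grade purpose  payments
3      A     biz       120
8      A    home        36
9      A     biz        22
11     A     biz       119
12     A    home        26
sort by payments descending:
   grade purpose  payments
3      A     biz       120
11     A     biz       119
8      A    home        36
12     A    home        26
9      A     biz        22
drop duplicate purpose (keep=last):
   grade purpose  payments
12     A    home        26
9      A     biz        22
add column payments_x4 = t['payments'] * 4:
   grade purpose  payments  payments_x4
12     A    home        26          104
9      A     biz        22           88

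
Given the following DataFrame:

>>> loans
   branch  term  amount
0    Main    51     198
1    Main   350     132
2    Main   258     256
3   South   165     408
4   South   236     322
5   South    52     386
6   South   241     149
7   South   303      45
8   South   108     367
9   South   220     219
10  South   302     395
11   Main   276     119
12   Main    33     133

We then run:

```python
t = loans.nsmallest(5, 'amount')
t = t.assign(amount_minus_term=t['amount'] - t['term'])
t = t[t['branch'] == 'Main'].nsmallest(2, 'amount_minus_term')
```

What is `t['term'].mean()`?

313.0

take 5 rows with smallest amount:
   branch  term  amount
7   South   303      45
11   Main   276     119
1    Main   350     132
12   Main    33     133
6   South   241     149
add column amount_minus_term = t['amount'] - t['term']:
   branch  term  amount  amount_minus_term
7   South   303      45               -258
11   Main   276     119               -157
1    Main   350     132               -218
12   Main    33     133                100
6   South   241     149                -92
filter rows where branch == 'Main':
   branch  term  amount  amount_minus_term
11   Main   276     119               -157
1    Main   350     132               -218
12   Main    33     133                100
take 2 rows with smallest amount_minus_term:
   branch  term  amount  amount_minus_term
1    Main   350     132               -218
11   Main   276     119               -157
Finally, mean of column 'term' = 313.0.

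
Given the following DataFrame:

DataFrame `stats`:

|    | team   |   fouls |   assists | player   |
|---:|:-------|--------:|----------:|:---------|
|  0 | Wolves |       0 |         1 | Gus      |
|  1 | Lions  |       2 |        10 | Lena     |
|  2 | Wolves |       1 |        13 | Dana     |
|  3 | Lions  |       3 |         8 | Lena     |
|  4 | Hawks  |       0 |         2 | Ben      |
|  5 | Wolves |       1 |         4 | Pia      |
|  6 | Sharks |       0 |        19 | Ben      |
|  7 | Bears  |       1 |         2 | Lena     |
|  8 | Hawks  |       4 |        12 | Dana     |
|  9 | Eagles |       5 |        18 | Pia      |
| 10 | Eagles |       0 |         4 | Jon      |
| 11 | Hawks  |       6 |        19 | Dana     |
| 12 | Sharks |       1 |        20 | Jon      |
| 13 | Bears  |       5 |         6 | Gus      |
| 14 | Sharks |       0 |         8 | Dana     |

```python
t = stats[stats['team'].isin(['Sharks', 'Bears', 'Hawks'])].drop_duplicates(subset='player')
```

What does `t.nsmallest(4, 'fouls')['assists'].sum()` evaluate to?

filter rows where team in ['Sharks', 'Bears', 'Hawks']:
      team  fouls  assists player
4    Hawks      0        2    Ben
6   Sharks      0       19    Ben
7    Bears      1        2   Lena
8    Hawks      4       12   Dana
11   Hawks      6       19   Dana
12  Sharks      1       20    Jon
13   Bears      5        6    Gus
14  Sharks      0        8   Dana
drop duplicate player (keep=first):
      team  fouls  assists player
4    Hawks      0        2    Ben
7    Bears      1        2   Lena
8    Hawks      4       12   Dana
12  Sharks      1       20    Jon
13   Bears      5        6    Gus
take 4 rows with smallest fouls:
      team  fouls  assists player
4    Hawks      0        2    Ben
7    Bears      1        2   Lena
12  Sharks      1       20    Jon
8    Hawks      4       12   Dana
Hence 36.

36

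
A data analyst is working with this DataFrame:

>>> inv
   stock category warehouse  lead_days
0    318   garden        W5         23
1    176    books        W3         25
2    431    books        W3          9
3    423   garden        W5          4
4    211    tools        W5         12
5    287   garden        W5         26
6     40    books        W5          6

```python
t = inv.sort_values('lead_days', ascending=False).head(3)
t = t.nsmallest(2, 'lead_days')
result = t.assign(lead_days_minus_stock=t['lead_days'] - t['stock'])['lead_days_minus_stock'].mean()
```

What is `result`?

-223.0

sort by lead_days descending:
   stock category warehouse  lead_days
5    287   garden        W5         26
1    176    books        W3         25
0    318   garden        W5         23
4    211    tools        W5         12
2    431    books        W3          9
6     40    books        W5          6
3    423   garden        W5          4
take first 3 rows:
   stock category warehouse  lead_days
5    287   garden        W5         26
1    176    books        W3         25
0    318   garden        W5         23
take 2 rows with smallest lead_days:
   stock category warehouse  lead_days
0    318   garden        W5         23
1    176    books        W3         25
add column lead_days_minus_stock = t['lead_days'] - t['stock']:
   stock category warehouse  lead_days  lead_days_minus_stock
0    318   garden        W5         23                   -295
1    176    books        W3         25                   -151
The mean of column 'lead_days_minus_stock' is -223.0.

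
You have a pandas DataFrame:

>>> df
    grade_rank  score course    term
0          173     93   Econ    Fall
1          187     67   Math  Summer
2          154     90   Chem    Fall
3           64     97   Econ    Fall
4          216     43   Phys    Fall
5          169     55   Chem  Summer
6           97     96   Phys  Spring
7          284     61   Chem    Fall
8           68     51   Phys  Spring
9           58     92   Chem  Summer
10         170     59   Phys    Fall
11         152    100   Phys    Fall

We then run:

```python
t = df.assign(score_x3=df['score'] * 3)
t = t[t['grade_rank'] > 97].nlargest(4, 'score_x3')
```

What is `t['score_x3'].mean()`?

add column score_x3 = df['score'] * 3:
    grade_rank  score course    term  score_x3
0          173     93   Econ    Fall       279
1          187     67   Math  Summer       201
2          154     90   Chem    Fall       270
3           64     97   Econ    Fall       291
4          216     43   Phys    Fall       129
5          169     55   Chem  Summer       165
6           97     96   Phys  Spring       288
7          284     61   Chem    Fall       183
8           68     51   Phys  Spring       153
9           58     92   Chem  Summer       276
10         170     59   Phys    Fall       177
11         152    100   Phys    Fall       300
filter rows where grade_rank > 97:
    grade_rank  score course    term  score_x3
0          173     93   Econ    Fall       279
1          187     67   Math  Summer       201
2          154     90   Chem    Fall       270
4          216     43   Phys    Fall       129
5          169     55   Chem  Summer       165
7          284     61   Chem    Fall       183
10         170     59   Phys    Fall       177
11         152    100   Phys    Fall       300
take 4 rows with largest score_x3:
    grade_rank  score course    term  score_x3
11         152    100   Phys    Fall       300
0          173     93   Econ    Fall       279
2          154     90   Chem    Fall       270
1          187     67   Math  Summer       201

262.5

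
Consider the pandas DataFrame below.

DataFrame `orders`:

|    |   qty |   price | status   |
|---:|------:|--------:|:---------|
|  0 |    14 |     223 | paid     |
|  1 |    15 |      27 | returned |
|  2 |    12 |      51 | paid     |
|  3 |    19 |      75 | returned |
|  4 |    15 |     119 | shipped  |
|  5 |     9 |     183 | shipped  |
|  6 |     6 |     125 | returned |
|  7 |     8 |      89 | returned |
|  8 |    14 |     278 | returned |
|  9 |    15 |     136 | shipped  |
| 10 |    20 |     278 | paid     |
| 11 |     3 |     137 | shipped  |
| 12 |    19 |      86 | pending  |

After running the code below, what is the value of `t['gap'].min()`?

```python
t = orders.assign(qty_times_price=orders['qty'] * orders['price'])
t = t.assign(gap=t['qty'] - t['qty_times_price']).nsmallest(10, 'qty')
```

add column qty_times_price = orders['qty'] * orders['price']:
    qty  price    status  qty_times_price
0    14    223      paid             3122
1    15     27  returned              405
2    12     51      paid              612
3    19     75  returned             1425
4    15    119   shipped             1785
5     9    183   shipped             1647
6     6    125  returned              750
7     8     89  returned              712
8    14    278  returned             3892
9    15    136   shipped             2040
10   20    278      paid             5560
11    3    137   shipped              411
12   19     86   pending             1634
add column gap = t['qty'] - t['qty_times_price']:
    qty  price    status  qty_times_price   gap
0    14    223      paid             3122 -3108
1    15     27  returned              405  -390
2    12     51      paid              612  -600
3    19     75  returned             1425 -1406
4    15    119   shipped             1785 -1770
5     9    183   shipped             1647 -1638
6     6    125  returned              750  -744
7     8     89  returned              712  -704
8    14    278  returned             3892 -3878
9    15    136   shipped             2040 -2025
10   20    278      paid             5560 -5540
11    3    137   shipped              411  -408
12   19     86   pending             1634 -1615
take 10 rows with smallest qty:
    qty  price    status  qty_times_price   gap
11    3    137   shipped              411  -408
6     6    125  returned              750  -744
7     8     89  returned              712  -704
5     9    183   shipped             1647 -1638
2    12     51      paid              612  -600
0    14    223      paid             3122 -3108
8    14    278  returned             3892 -3878
1    15     27  returned              405  -390
4    15    119   shipped             1785 -1770
9    15    136   shipped             2040 -2025
Then the min of column 'gap': -3878

-3878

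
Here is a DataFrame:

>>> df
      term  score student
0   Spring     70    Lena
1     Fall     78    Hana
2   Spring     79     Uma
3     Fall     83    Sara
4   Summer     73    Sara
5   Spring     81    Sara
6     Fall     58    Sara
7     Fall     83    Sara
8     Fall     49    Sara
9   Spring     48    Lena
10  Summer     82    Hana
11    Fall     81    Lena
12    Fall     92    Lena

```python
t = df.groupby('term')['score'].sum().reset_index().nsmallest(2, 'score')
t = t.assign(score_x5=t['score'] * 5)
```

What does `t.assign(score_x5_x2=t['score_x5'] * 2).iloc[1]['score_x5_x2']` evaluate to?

2780

group by term, sum of score:
term
Fall      524
Spring    278
Summer    155
Name: score, dtype: int64
reset_index():
     term  score
0    Fall    524
1  Spring    278
2  Summer    155
take 2 rows with smallest score:
     term  score
2  Summer    155
1  Spring    278
add column score_x5 = t['score'] * 5:
     term  score  score_x5
2  Summer    155       775
1  Spring    278      1390
add column score_x5_x2 = t['score_x5'] * 2:
     term  score  score_x5  score_x5_x2
2  Summer    155       775         1550
1  Spring    278      1390         2780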